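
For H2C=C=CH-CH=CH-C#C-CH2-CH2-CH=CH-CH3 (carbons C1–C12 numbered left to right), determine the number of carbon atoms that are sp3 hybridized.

3

C1: sp2
C2: sp
C3: sp2
C4: sp2
C5: sp2
C6: sp
C7: sp
C8: sp3 ✓
C9: sp3 ✓
C10: sp2
C11: sp2
C12: sp3 ✓
C8, C9, C12 → 3 sp3 carbons.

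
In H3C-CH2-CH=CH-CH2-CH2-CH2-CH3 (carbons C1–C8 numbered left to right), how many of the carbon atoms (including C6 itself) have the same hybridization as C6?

C6 is sp3 (only σ bonds).
C1: sp3 ✓
C2: sp3 ✓
C3: sp2
C4: sp2
C5: sp3 ✓
C6: sp3 ✓
C7: sp3 ✓
C8: sp3 ✓
6 carbons are sp3.

6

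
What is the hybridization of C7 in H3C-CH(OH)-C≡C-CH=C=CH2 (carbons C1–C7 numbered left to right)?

C7 is sp2: 3 σ bonds, plus one π bond, 3 electron-density regions.

sp²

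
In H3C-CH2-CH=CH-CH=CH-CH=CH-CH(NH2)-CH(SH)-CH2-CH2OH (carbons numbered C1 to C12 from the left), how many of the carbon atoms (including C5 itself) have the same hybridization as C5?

6

C5 is sp2 (one π bond).
C1: sp3
C2: sp3
C3: sp2 ✓
C4: sp2 ✓
C5: sp2 ✓
C6: sp2 ✓
C7: sp2 ✓
C8: sp2 ✓
C9: sp3
C10: sp3
C11: sp3
C12: sp3
6 carbons are sp2.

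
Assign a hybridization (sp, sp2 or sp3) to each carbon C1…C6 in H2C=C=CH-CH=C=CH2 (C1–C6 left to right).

C1 sp2, C2 sp, C3 sp2, C4 sp2, C5 sp, C6 sp2

C1: 3 σ bonds, plus one π bond; 3 regions of electron density → sp2.
C2 is sp: 2 σ bonds, plus two π bonds, 2 electron-density regions.
C3 has 3 σ bonds, plus one π bond: steric number 3 → sp2.
C4 has 3 σ bonds, plus one π bond: steric number 3 → sp2.
C5 carries 2 σ bonds, plus two π bonds, giving a steric number of 2, so it is sp.
C6 carries 3 σ bonds, plus one π bond, giving a steric number of 3, so it is sp2.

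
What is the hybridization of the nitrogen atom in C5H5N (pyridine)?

N has two σ bonds and one lone pair in the ring plane (steric number 3 → sp2); its p orbital contributes one electron to the aromatic π system via the C=N double bond.

sp²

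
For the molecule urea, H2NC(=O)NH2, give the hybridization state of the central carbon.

The central carbon: 3 σ bonds, plus one π bond; 3 regions of electron density → sp2.

sp^2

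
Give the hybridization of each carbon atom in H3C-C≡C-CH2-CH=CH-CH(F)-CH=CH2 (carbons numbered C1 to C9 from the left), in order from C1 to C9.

C1 — 4 σ bonds. Steric number 4, so sp3.
C2 carries 2 σ bonds, plus two π bonds, giving a steric number of 2, so it is sp.
C3 — 2 σ bonds, plus two π bonds. Steric number 2, so sp.
C4 has 4 σ bonds: steric number 4 → sp3.
C5 has 3 σ bonds, plus one π bond: steric number 3 → sp2.
C6 (3 σ bonds, plus one π bond) has steric number 3: sp2.
C7 (4 σ bonds) has steric number 4: sp3.
C8: 3 σ bonds, plus one π bond — 3 electron domains, sp2.
C9 has 3 σ bonds, plus one π bond: steric number 3 → sp2.

C1 sp3, C2 sp, C3 sp, C4 sp3, C5 sp2, C6 sp2, C7 sp3, C8 sp2, C9 sp2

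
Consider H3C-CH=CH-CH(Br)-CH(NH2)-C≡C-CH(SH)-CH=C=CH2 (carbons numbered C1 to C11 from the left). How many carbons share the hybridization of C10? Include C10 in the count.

3

C10 is sp (two π bonds).
C1: sp3
C2: sp2
C3: sp2
C4: sp3
C5: sp3
C6: sp ✓
C7: sp ✓
C8: sp3
C9: sp2
C10: sp ✓
C11: sp2
3 carbons are sp.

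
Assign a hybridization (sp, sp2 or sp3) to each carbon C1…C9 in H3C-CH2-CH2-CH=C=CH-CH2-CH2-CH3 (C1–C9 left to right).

C1 sp3, C2 sp3, C3 sp3, C4 sp2, C5 sp, C6 sp2, C7 sp3, C8 sp3, C9 sp3

C1 carries 4 σ bonds, giving a steric number of 4, so it is sp3.
C2: 4 σ bonds; 4 regions of electron density → sp3.
C3 is sp3: 4 σ bonds, 4 electron-density regions.
C4: 3 σ bonds, plus one π bond — 3 electron domains, sp2.
C5: 2 σ bonds, plus two π bonds; 2 regions of electron density → sp.
C6 — 3 σ bonds, plus one π bond. Steric number 3, so sp2.
C7: 4 σ bonds; 4 regions of electron density → sp3.
C8 is sp3: 4 σ bonds, 4 electron-density regions.
C9 (4 σ bonds) has steric number 4: sp3.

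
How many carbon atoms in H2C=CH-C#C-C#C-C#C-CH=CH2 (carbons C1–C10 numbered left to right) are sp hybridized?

C1: sp2
C2: sp2
C3: sp ✓
C4: sp ✓
C5: sp ✓
C6: sp ✓
C7: sp ✓
C8: sp ✓
C9: sp2
C10: sp2
C3, C4, C5, C6, C7, C8 → 6 sp carbons.

6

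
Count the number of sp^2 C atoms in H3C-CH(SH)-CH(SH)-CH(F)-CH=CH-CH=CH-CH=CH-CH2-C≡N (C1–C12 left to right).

6

C1: sp3
C2: sp3
C3: sp3
C4: sp3
C5: sp2 ✓
C6: sp2 ✓
C7: sp2 ✓
C8: sp2 ✓
C9: sp2 ✓
C10: sp2 ✓
C11: sp3
C12: sp
C5, C6, C7, C8, C9, C10 → 6 sp2 carbons.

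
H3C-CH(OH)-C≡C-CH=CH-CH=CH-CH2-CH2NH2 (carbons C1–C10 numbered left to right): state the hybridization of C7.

sp²

C7 is sp2: 3 σ bonds, plus one π bond, 3 electron-density regions.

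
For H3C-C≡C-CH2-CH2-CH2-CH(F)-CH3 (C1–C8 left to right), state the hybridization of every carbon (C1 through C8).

C1: 4 σ bonds; 4 regions of electron density → sp3.
C2 — 2 σ bonds, plus two π bonds. Steric number 2, so sp.
C3: 2 σ bonds, plus two π bonds — 2 electron domains, sp.
C4 carries 4 σ bonds, giving a steric number of 4, so it is sp3.
C5 carries 4 σ bonds, giving a steric number of 4, so it is sp3.
C6 is sp3: 4 σ bonds, 4 electron-density regions.
C7 carries 4 σ bonds, giving a steric number of 4, so it is sp3.
C8 carries 4 σ bonds, giving a steric number of 4, so it is sp3.

C1 sp3, C2 sp, C3 sp, C4 sp3, C5 sp3, C6 sp3, C7 sp3, C8 sp3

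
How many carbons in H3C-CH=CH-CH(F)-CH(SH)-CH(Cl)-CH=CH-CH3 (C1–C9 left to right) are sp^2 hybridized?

4

C1: sp3
C2: sp2 ✓
C3: sp2 ✓
C4: sp3
C5: sp3
C6: sp3
C7: sp2 ✓
C8: sp2 ✓
C9: sp3
C2, C3, C7, C8 → 4 sp2 carbons.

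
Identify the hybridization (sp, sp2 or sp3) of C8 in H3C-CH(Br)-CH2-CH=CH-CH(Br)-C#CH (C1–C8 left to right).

sp

C8 carries 2 σ bonds, plus two π bonds, giving a steric number of 2, so it is sp.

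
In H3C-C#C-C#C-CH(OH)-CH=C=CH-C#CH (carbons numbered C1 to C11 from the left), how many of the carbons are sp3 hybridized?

2

C1: sp3 ✓
C2: sp
C3: sp
C4: sp
C5: sp
C6: sp3 ✓
C7: sp2
C8: sp
C9: sp2
C10: sp
C11: sp
C1, C6 → 2 sp3 carbons.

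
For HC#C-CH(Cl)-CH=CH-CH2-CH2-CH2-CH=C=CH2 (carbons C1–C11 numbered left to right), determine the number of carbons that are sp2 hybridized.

4

C1: sp
C2: sp
C3: sp3
C4: sp2 ✓
C5: sp2 ✓
C6: sp3
C7: sp3
C8: sp3
C9: sp2 ✓
C10: sp
C11: sp2 ✓
C4, C5, C9, C11 → 4 sp2 carbons.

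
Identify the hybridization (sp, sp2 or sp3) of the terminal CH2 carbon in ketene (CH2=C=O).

sp²

The terminal CH2 carbon — 3 σ bonds, plus one π bond. Steric number 3, so sp2.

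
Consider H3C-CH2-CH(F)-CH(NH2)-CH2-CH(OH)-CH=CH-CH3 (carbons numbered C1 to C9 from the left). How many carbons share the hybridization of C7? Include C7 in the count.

C7 is sp2 (one π bond).
C1: sp3
C2: sp3
C3: sp3
C4: sp3
C5: sp3
C6: sp3
C7: sp2 ✓
C8: sp2 ✓
C9: sp3
2 carbons are sp2.

2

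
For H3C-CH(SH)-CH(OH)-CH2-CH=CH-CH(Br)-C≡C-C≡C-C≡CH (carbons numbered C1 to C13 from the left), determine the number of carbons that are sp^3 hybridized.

5

C1: sp3 ✓
C2: sp3 ✓
C3: sp3 ✓
C4: sp3 ✓
C5: sp2
C6: sp2
C7: sp3 ✓
C8: sp
C9: sp
C10: sp
C11: sp
C12: sp
C13: sp
C1, C2, C3, C4, C7 → 5 sp3 carbons.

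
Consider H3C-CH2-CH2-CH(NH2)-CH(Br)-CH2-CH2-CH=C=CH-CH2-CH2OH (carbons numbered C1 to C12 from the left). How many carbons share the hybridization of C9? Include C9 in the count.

C9 is sp (two π bonds).
C1: sp3
C2: sp3
C3: sp3
C4: sp3
C5: sp3
C6: sp3
C7: sp3
C8: sp2
C9: sp ✓
C10: sp2
C11: sp3
C12: sp3
1 carbon is sp.

1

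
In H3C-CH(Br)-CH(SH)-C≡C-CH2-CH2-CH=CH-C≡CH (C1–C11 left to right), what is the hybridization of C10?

C10: 2 σ bonds, plus two π bonds — 2 electron domains, sp.

sp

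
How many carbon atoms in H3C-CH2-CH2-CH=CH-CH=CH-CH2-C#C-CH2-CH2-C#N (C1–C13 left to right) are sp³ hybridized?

C1: sp3 ✓
C2: sp3 ✓
C3: sp3 ✓
C4: sp2
C5: sp2
C6: sp2
C7: sp2
C8: sp3 ✓
C9: sp
C10: sp
C11: sp3 ✓
C12: sp3 ✓
C13: sp
C1, C2, C3, C8, C11, C12 → 6 sp3 carbons.

6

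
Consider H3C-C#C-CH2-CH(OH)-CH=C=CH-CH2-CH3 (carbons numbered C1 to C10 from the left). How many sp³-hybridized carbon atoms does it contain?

C1: sp3 ✓
C2: sp
C3: sp
C4: sp3 ✓
C5: sp3 ✓
C6: sp2
C7: sp
C8: sp2
C9: sp3 ✓
C10: sp3 ✓
C1, C4, C5, C9, C10 → 5 sp3 carbons.

5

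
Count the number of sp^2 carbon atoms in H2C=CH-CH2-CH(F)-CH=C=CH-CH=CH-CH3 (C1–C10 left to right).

C1: sp2 ✓
C2: sp2 ✓
C3: sp3
C4: sp3
C5: sp2 ✓
C6: sp
C7: sp2 ✓
C8: sp2 ✓
C9: sp2 ✓
C10: sp3
C1, C2, C5, C7, C8, C9 → 6 sp2 carbons.

6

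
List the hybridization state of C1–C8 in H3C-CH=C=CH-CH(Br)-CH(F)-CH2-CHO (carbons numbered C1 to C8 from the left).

C1 sp3, C2 sp2, C3 sp, C4 sp2, C5 sp3, C6 sp3, C7 sp3, C8 sp2

C1 is sp3: 4 σ bonds, 4 electron-density regions.
C2 (3 σ bonds, plus one π bond) has steric number 3: sp2.
C3: 2 σ bonds, plus two π bonds — 2 electron domains, sp.
C4: 3 σ bonds, plus one π bond; 3 regions of electron density → sp2.
C5 (4 σ bonds) has steric number 4: sp3.
C6 is sp3: 4 σ bonds, 4 electron-density regions.
C7 carries 4 σ bonds, giving a steric number of 4, so it is sp3.
C8: 3 σ bonds, plus one π bond — 3 electron domains, sp2.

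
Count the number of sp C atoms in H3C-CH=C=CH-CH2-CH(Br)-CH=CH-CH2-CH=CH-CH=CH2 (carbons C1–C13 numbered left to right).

1

C1: sp3
C2: sp2
C3: sp ✓
C4: sp2
C5: sp3
C6: sp3
C7: sp2
C8: sp2
C9: sp3
C10: sp2
C11: sp2
C12: sp2
C13: sp2
C3 → 1 sp carbon.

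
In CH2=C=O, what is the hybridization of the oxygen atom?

sp²

The oxygen atom: 1 σ bond and 2 lone pairs, plus one π bond; 3 regions of electron density → sp2.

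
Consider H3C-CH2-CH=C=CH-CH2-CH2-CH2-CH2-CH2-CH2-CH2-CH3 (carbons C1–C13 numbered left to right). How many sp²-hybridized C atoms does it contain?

C1: sp3
C2: sp3
C3: sp2 ✓
C4: sp
C5: sp2 ✓
C6: sp3
C7: sp3
C8: sp3
C9: sp3
C10: sp3
C11: sp3
C12: sp3
C13: sp3
C3, C5 → 2 sp2 carbons.

2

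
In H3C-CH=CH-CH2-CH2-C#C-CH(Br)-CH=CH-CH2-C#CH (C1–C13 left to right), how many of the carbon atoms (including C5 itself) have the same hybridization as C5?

C5 is sp3 (only σ bonds).
C1: sp3 ✓
C2: sp2
C3: sp2
C4: sp3 ✓
C5: sp3 ✓
C6: sp
C7: sp
C8: sp3 ✓
C9: sp2
C10: sp2
C11: sp3 ✓
C12: sp
C13: sp
5 carbons are sp3.

5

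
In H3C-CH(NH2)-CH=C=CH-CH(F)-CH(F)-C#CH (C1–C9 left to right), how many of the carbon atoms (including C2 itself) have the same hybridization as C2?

4

C2 is sp3 (only σ bonds).
C1: sp3 ✓
C2: sp3 ✓
C3: sp2
C4: sp
C5: sp2
C6: sp3 ✓
C7: sp3 ✓
C8: sp
C9: sp
4 carbons are sp3.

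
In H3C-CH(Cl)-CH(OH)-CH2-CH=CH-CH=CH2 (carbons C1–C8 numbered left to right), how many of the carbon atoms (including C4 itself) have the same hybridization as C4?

4

C4 is sp3 (only σ bonds).
C1: sp3 ✓
C2: sp3 ✓
C3: sp3 ✓
C4: sp3 ✓
C5: sp2
C6: sp2
C7: sp2
C8: sp2
4 carbons are sp3.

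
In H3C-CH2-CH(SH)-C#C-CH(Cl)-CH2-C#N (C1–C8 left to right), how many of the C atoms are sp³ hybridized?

5

C1: sp3 ✓
C2: sp3 ✓
C3: sp3 ✓
C4: sp
C5: sp
C6: sp3 ✓
C7: sp3 ✓
C8: sp
C1, C2, C3, C6, C7 → 5 sp3 carbons.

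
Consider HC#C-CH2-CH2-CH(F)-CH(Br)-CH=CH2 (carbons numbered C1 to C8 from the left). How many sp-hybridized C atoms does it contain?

2

C1: sp ✓
C2: sp ✓
C3: sp3
C4: sp3
C5: sp3
C6: sp3
C7: sp2
C8: sp2
C1, C2 → 2 sp carbons.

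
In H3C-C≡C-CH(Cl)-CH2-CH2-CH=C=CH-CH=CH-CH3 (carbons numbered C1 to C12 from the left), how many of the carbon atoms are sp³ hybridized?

C1: sp3 ✓
C2: sp
C3: sp
C4: sp3 ✓
C5: sp3 ✓
C6: sp3 ✓
C7: sp2
C8: sp
C9: sp2
C10: sp2
C11: sp2
C12: sp3 ✓
C1, C4, C5, C6, C12 → 5 sp3 carbons.

5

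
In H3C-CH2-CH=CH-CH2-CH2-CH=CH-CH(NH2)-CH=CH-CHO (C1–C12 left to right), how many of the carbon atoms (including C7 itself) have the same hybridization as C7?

C7 is sp2 (one π bond).
C1: sp3
C2: sp3
C3: sp2 ✓
C4: sp2 ✓
C5: sp3
C6: sp3
C7: sp2 ✓
C8: sp2 ✓
C9: sp3
C10: sp2 ✓
C11: sp2 ✓
C12: sp2 ✓
7 carbons are sp2.

7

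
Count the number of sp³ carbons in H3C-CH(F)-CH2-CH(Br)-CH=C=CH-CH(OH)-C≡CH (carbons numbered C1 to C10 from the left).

5

C1: sp3 ✓
C2: sp3 ✓
C3: sp3 ✓
C4: sp3 ✓
C5: sp2
C6: sp
C7: sp2
C8: sp3 ✓
C9: sp
C10: sp
C1, C2, C3, C4, C8 → 5 sp3 carbons.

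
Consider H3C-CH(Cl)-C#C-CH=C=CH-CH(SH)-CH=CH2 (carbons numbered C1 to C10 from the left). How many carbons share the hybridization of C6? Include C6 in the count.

C6 is sp (two π bonds).
C1: sp3
C2: sp3
C3: sp ✓
C4: sp ✓
C5: sp2
C6: sp ✓
C7: sp2
C8: sp3
C9: sp2
C10: sp2
3 carbons are sp.

3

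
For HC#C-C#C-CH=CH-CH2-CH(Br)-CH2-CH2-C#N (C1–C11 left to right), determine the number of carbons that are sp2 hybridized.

C1: sp
C2: sp
C3: sp
C4: sp
C5: sp2 ✓
C6: sp2 ✓
C7: sp3
C8: sp3
C9: sp3
C10: sp3
C11: sp
C5, C6 → 2 sp2 carbons.

2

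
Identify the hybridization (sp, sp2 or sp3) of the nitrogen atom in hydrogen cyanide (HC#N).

The nitrogen atom has 1 σ bond and 1 lone pair, plus two π bonds: steric number 2 → sp.

sp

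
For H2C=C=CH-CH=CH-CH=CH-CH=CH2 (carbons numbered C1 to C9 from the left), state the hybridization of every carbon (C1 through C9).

C1 (3 σ bonds, plus one π bond) has steric number 3: sp2.
C2 has 2 σ bonds, plus two π bonds: steric number 2 → sp.
C3 has 3 σ bonds, plus one π bond: steric number 3 → sp2.
C4 — 3 σ bonds, plus one π bond. Steric number 3, so sp2.
C5: 3 σ bonds, plus one π bond; 3 regions of electron density → sp2.
C6: 3 σ bonds, plus one π bond — 3 electron domains, sp2.
C7: 3 σ bonds, plus one π bond — 3 electron domains, sp2.
C8 (3 σ bonds, plus one π bond) has steric number 3: sp2.
C9 is sp2: 3 σ bonds, plus one π bond, 3 electron-density regions.

C1 sp2, C2 sp, C3 sp2, C4 sp2, C5 sp2, C6 sp2, C7 sp2, C8 sp2, C9 sp2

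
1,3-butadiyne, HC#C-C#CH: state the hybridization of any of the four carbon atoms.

sp

Every carbon is part of a C≡C triple bond: two σ regions → sp.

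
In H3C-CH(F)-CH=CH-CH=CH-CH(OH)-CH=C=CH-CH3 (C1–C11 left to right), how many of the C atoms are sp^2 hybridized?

6

C1: sp3
C2: sp3
C3: sp2 ✓
C4: sp2 ✓
C5: sp2 ✓
C6: sp2 ✓
C7: sp3
C8: sp2 ✓
C9: sp
C10: sp2 ✓
C11: sp3
C3, C4, C5, C6, C8, C10 → 6 sp2 carbons.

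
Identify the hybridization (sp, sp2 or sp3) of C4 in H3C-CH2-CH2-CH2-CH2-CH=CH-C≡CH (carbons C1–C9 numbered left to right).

sp3

C4: 4 σ bonds — 4 electron domains, sp3.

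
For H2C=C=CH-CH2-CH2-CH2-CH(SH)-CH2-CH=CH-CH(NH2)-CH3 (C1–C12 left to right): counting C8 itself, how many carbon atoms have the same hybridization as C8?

C8 is sp3 (only σ bonds).
C1: sp2
C2: sp
C3: sp2
C4: sp3 ✓
C5: sp3 ✓
C6: sp3 ✓
C7: sp3 ✓
C8: sp3 ✓
C9: sp2
C10: sp2
C11: sp3 ✓
C12: sp3 ✓
7 carbons are sp3.

7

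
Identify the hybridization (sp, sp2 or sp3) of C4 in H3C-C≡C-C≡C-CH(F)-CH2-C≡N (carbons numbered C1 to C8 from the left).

C4: 2 σ bonds, plus two π bonds — 2 electron domains, sp.

sp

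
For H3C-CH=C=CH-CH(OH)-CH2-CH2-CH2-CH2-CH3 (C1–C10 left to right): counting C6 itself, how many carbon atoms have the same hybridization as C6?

C6 is sp3 (only σ bonds).
C1: sp3 ✓
C2: sp2
C3: sp
C4: sp2
C5: sp3 ✓
C6: sp3 ✓
C7: sp3 ✓
C8: sp3 ✓
C9: sp3 ✓
C10: sp3 ✓
7 carbons are sp3.

7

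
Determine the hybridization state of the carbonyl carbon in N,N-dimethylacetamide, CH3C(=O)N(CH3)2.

sp²

The carbonyl carbon (3 σ bonds, plus one π bond) has steric number 3: sp2.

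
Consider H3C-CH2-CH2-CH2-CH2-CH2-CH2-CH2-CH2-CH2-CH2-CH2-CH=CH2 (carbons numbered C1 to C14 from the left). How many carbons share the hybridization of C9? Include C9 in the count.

12

C9 is sp3 (only σ bonds).
C1: sp3 ✓
C2: sp3 ✓
C3: sp3 ✓
C4: sp3 ✓
C5: sp3 ✓
C6: sp3 ✓
C7: sp3 ✓
C8: sp3 ✓
C9: sp3 ✓
C10: sp3 ✓
C11: sp3 ✓
C12: sp3 ✓
C13: sp2
C14: sp2
12 carbons are sp3.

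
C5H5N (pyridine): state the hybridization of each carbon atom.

sp^2

Each carbon atom carries 3 σ bonds, plus one π bond, giving a steric number of 3, so it is sp2.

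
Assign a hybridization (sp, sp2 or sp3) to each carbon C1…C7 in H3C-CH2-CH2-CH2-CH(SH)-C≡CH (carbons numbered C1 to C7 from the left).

C1 sp3, C2 sp3, C3 sp3, C4 sp3, C5 sp3, C6 sp, C7 sp

C1 is sp3: 4 σ bonds, 4 electron-density regions.
C2: 4 σ bonds — 4 electron domains, sp3.
C3 (4 σ bonds) has steric number 4: sp3.
C4 — 4 σ bonds. Steric number 4, so sp3.
C5: 4 σ bonds; 4 regions of electron density → sp3.
C6 — 2 σ bonds, plus two π bonds. Steric number 2, so sp.
C7 has 2 σ bonds, plus two π bonds: steric number 2 → sp.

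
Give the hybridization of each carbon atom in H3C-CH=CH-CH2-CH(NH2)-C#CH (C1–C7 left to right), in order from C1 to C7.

C1 carries 4 σ bonds, giving a steric number of 4, so it is sp3.
C2 is sp2: 3 σ bonds, plus one π bond, 3 electron-density regions.
C3: 3 σ bonds, plus one π bond; 3 regions of electron density → sp2.
C4: 4 σ bonds; 4 regions of electron density → sp3.
C5: 4 σ bonds — 4 electron domains, sp3.
C6 (2 σ bonds, plus two π bonds) has steric number 2: sp.
C7 carries 2 σ bonds, plus two π bonds, giving a steric number of 2, so it is sp.

C1 sp3, C2 sp2, C3 sp2, C4 sp3, C5 sp3, C6 sp, C7 sp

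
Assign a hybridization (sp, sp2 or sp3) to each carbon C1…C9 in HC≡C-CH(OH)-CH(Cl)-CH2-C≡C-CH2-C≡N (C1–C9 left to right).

C1 sp, C2 sp, C3 sp3, C4 sp3, C5 sp3, C6 sp, C7 sp, C8 sp3, C9 sp

C1 — 2 σ bonds, plus two π bonds. Steric number 2, so sp.
C2 — 2 σ bonds, plus two π bonds. Steric number 2, so sp.
C3 — 4 σ bonds. Steric number 4, so sp3.
C4: 4 σ bonds — 4 electron domains, sp3.
C5: 4 σ bonds — 4 electron domains, sp3.
C6 has 2 σ bonds, plus two π bonds: steric number 2 → sp.
C7: 2 σ bonds, plus two π bonds — 2 electron domains, sp.
C8: 4 σ bonds; 4 regions of electron density → sp3.
C9 carries 2 σ bonds, plus two π bonds, giving a steric number of 2, so it is sp.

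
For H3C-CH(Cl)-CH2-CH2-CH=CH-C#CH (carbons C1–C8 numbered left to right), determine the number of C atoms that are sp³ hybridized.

4

C1: sp3 ✓
C2: sp3 ✓
C3: sp3 ✓
C4: sp3 ✓
C5: sp2
C6: sp2
C7: sp
C8: sp
C1, C2, C3, C4 → 4 sp3 carbons.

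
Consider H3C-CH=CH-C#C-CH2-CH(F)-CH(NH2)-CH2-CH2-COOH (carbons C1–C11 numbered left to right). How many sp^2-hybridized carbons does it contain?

C1: sp3
C2: sp2 ✓
C3: sp2 ✓
C4: sp
C5: sp
C6: sp3
C7: sp3
C8: sp3
C9: sp3
C10: sp3
C11: sp2 ✓
C2, C3, C11 → 3 sp2 carbons.

3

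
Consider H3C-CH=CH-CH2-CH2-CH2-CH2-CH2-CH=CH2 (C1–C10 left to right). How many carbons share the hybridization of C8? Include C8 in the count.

6

C8 is sp3 (only σ bonds).
C1: sp3 ✓
C2: sp2
C3: sp2
C4: sp3 ✓
C5: sp3 ✓
C6: sp3 ✓
C7: sp3 ✓
C8: sp3 ✓
C9: sp2
C10: sp2
6 carbons are sp3.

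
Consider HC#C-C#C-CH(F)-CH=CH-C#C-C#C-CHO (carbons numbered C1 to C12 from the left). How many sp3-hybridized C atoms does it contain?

1

C1: sp
C2: sp
C3: sp
C4: sp
C5: sp3 ✓
C6: sp2
C7: sp2
C8: sp
C9: sp
C10: sp
C11: sp
C12: sp2
C5 → 1 sp3 carbon.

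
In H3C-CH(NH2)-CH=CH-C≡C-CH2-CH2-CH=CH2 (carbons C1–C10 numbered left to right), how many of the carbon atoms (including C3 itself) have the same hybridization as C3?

C3 is sp2 (one π bond).
C1: sp3
C2: sp3
C3: sp2 ✓
C4: sp2 ✓
C5: sp
C6: sp
C7: sp3
C8: sp3
C9: sp2 ✓
C10: sp2 ✓
4 carbons are sp2.

4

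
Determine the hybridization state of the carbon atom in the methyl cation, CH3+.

sp2

Three σ bonds to H, empty p orbital → sp2, trigonal planar.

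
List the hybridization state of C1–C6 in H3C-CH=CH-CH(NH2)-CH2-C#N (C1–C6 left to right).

C1 sp3, C2 sp2, C3 sp2, C4 sp3, C5 sp3, C6 sp

C1 has 4 σ bonds: steric number 4 → sp3.
C2 has 3 σ bonds, plus one π bond: steric number 3 → sp2.
C3: 3 σ bonds, plus one π bond; 3 regions of electron density → sp2.
C4: 4 σ bonds; 4 regions of electron density → sp3.
C5: 4 σ bonds; 4 regions of electron density → sp3.
C6: 2 σ bonds, plus two π bonds; 2 regions of electron density → sp.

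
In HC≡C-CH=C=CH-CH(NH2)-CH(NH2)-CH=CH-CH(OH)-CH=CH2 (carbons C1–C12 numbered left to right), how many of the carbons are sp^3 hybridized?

3

C1: sp
C2: sp
C3: sp2
C4: sp
C5: sp2
C6: sp3 ✓
C7: sp3 ✓
C8: sp2
C9: sp2
C10: sp3 ✓
C11: sp2
C12: sp2
C6, C7, C10 → 3 sp3 carbons.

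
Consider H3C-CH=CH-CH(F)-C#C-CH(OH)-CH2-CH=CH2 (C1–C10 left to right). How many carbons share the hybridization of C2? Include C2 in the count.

4

C2 is sp2 (one π bond).
C1: sp3
C2: sp2 ✓
C3: sp2 ✓
C4: sp3
C5: sp
C6: sp
C7: sp3
C8: sp3
C9: sp2 ✓
C10: sp2 ✓
4 carbons are sp2.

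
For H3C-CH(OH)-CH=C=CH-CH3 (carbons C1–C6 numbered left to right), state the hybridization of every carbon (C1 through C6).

C1 is sp3: 4 σ bonds, 4 electron-density regions.
C2 (4 σ bonds) has steric number 4: sp3.
C3 has 3 σ bonds, plus one π bond: steric number 3 → sp2.
C4 is sp: 2 σ bonds, plus two π bonds, 2 electron-density regions.
C5 carries 3 σ bonds, plus one π bond, giving a steric number of 3, so it is sp2.
C6 is sp3: 4 σ bonds, 4 electron-density regions.

C1 sp3, C2 sp3, C3 sp2, C4 sp, C5 sp2, C6 sp3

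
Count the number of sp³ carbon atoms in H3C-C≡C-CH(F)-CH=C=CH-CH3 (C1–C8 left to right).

3

C1: sp3 ✓
C2: sp
C3: sp
C4: sp3 ✓
C5: sp2
C6: sp
C7: sp2
C8: sp3 ✓
C1, C4, C8 → 3 sp3 carbons.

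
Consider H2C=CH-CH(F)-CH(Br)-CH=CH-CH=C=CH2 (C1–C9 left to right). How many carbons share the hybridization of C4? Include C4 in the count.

C4 is sp3 (only σ bonds).
C1: sp2
C2: sp2
C3: sp3 ✓
C4: sp3 ✓
C5: sp2
C6: sp2
C7: sp2
C8: sp
C9: sp2
2 carbons are sp3.

2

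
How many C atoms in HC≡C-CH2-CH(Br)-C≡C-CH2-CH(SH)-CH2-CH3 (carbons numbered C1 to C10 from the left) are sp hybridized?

C1: sp ✓
C2: sp ✓
C3: sp3
C4: sp3
C5: sp ✓
C6: sp ✓
C7: sp3
C8: sp3
C9: sp3
C10: sp3
C1, C2, C5, C6 → 4 sp carbons.

4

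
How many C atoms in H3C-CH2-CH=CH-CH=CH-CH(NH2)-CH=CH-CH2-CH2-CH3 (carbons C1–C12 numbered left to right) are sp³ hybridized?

C1: sp3 ✓
C2: sp3 ✓
C3: sp2
C4: sp2
C5: sp2
C6: sp2
C7: sp3 ✓
C8: sp2
C9: sp2
C10: sp3 ✓
C11: sp3 ✓
C12: sp3 ✓
C1, C2, C7, C10, C11, C12 → 6 sp3 carbons.

6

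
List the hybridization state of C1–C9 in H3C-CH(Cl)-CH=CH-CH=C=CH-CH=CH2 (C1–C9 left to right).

C1: 4 σ bonds — 4 electron domains, sp3.
C2: 4 σ bonds — 4 electron domains, sp3.
C3 is sp2: 3 σ bonds, plus one π bond, 3 electron-density regions.
C4 has 3 σ bonds, plus one π bond: steric number 3 → sp2.
C5 carries 3 σ bonds, plus one π bond, giving a steric number of 3, so it is sp2.
C6 (2 σ bonds, plus two π bonds) has steric number 2: sp.
C7 — 3 σ bonds, plus one π bond. Steric number 3, so sp2.
C8: 3 σ bonds, plus one π bond — 3 electron domains, sp2.
C9 is sp2: 3 σ bonds, plus one π bond, 3 electron-density regions.

C1 sp3, C2 sp3, C3 sp2, C4 sp2, C5 sp2, C6 sp, C7 sp2, C8 sp2, C9 sp2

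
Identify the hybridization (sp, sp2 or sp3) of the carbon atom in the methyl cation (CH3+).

Three σ bonds to H, empty p orbital → sp2, trigonal planar.

sp2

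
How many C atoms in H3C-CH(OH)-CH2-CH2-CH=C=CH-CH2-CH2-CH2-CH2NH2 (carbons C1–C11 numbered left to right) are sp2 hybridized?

2

C1: sp3
C2: sp3
C3: sp3
C4: sp3
C5: sp2 ✓
C6: sp
C7: sp2 ✓
C8: sp3
C9: sp3
C10: sp3
C11: sp3
C5, C7 → 2 sp2 carbons.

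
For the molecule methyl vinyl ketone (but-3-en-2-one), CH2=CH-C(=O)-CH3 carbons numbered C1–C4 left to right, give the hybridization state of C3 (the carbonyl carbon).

C3 (the carbonyl carbon): 3 σ bonds, plus one π bond — 3 electron domains, sp2.

sp2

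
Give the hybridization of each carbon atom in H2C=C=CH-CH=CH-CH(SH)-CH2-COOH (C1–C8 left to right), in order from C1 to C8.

C1 sp2, C2 sp, C3 sp2, C4 sp2, C5 sp2, C6 sp3, C7 sp3, C8 sp2

C1 (3 σ bonds, plus one π bond) has steric number 3: sp2.
C2 — 2 σ bonds, plus two π bonds. Steric number 2, so sp.
C3 has 3 σ bonds, plus one π bond: steric number 3 → sp2.
C4 (3 σ bonds, plus one π bond) has steric number 3: sp2.
C5: 3 σ bonds, plus one π bond; 3 regions of electron density → sp2.
C6: 4 σ bonds; 4 regions of electron density → sp3.
C7 — 4 σ bonds. Steric number 4, so sp3.
C8 — 3 σ bonds, plus one π bond. Steric number 3, so sp2.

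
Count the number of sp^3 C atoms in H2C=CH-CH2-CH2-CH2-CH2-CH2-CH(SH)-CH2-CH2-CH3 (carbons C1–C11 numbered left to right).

C1: sp2
C2: sp2
C3: sp3 ✓
C4: sp3 ✓
C5: sp3 ✓
C6: sp3 ✓
C7: sp3 ✓
C8: sp3 ✓
C9: sp3 ✓
C10: sp3 ✓
C11: sp3 ✓
C3, C4, C5, C6, C7, C8, C9, C10, C11 → 9 sp3 carbons.

9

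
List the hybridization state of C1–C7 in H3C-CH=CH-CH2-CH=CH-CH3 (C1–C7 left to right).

C1 is sp3: 4 σ bonds, 4 electron-density regions.
C2 is sp2: 3 σ bonds, plus one π bond, 3 electron-density regions.
C3 is sp2: 3 σ bonds, plus one π bond, 3 electron-density regions.
C4 — 4 σ bonds. Steric number 4, so sp3.
C5: 3 σ bonds, plus one π bond; 3 regions of electron density → sp2.
C6 carries 3 σ bonds, plus one π bond, giving a steric number of 3, so it is sp2.
C7: 4 σ bonds — 4 electron domains, sp3.

C1 sp3, C2 sp2, C3 sp2, C4 sp3, C5 sp2, C6 sp2, C7 sp3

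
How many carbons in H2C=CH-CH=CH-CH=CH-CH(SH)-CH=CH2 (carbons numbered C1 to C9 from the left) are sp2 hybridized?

C1: sp2 ✓
C2: sp2 ✓
C3: sp2 ✓
C4: sp2 ✓
C5: sp2 ✓
C6: sp2 ✓
C7: sp3
C8: sp2 ✓
C9: sp2 ✓
C1, C2, C3, C4, C5, C6, C8, C9 → 8 sp2 carbons.

8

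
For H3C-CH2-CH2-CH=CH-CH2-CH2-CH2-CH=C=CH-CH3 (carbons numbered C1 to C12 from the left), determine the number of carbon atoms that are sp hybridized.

C1: sp3
C2: sp3
C3: sp3
C4: sp2
C5: sp2
C6: sp3
C7: sp3
C8: sp3
C9: sp2
C10: sp ✓
C11: sp2
C12: sp3
C10 → 1 sp carbon.

1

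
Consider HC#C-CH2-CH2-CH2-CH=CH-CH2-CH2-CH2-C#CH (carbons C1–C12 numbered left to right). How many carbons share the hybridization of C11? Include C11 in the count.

C11 is sp (two π bonds).
C1: sp ✓
C2: sp ✓
C3: sp3
C4: sp3
C5: sp3
C6: sp2
C7: sp2
C8: sp3
C9: sp3
C10: sp3
C11: sp ✓
C12: sp ✓
4 carbons are sp.

4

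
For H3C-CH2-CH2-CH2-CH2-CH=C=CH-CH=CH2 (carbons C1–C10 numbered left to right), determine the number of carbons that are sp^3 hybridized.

C1: sp3 ✓
C2: sp3 ✓
C3: sp3 ✓
C4: sp3 ✓
C5: sp3 ✓
C6: sp2
C7: sp
C8: sp2
C9: sp2
C10: sp2
C1, C2, C3, C4, C5 → 5 sp3 carbons.

5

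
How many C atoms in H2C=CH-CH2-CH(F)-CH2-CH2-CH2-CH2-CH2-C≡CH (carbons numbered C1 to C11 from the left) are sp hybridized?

2

C1: sp2
C2: sp2
C3: sp3
C4: sp3
C5: sp3
C6: sp3
C7: sp3
C8: sp3
C9: sp3
C10: sp ✓
C11: sp ✓
C10, C11 → 2 sp carbons.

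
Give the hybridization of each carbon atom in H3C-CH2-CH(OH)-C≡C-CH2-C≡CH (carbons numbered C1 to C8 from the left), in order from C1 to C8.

C1 — 4 σ bonds. Steric number 4, so sp3.
C2: 4 σ bonds; 4 regions of electron density → sp3.
C3: 4 σ bonds; 4 regions of electron density → sp3.
C4: 2 σ bonds, plus two π bonds — 2 electron domains, sp.
C5 is sp: 2 σ bonds, plus two π bonds, 2 electron-density regions.
C6 carries 4 σ bonds, giving a steric number of 4, so it is sp3.
C7: 2 σ bonds, plus two π bonds — 2 electron domains, sp.
C8: 2 σ bonds, plus two π bonds; 2 regions of electron density → sp.

C1 sp3, C2 sp3, C3 sp3, C4 sp, C5 sp, C6 sp3, C7 sp, C8 sp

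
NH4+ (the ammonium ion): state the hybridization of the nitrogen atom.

Four σ bonds, no lone pair → sp3, tetrahedral.

sp³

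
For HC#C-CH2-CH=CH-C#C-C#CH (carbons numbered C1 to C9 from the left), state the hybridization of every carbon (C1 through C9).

C1 sp, C2 sp, C3 sp3, C4 sp2, C5 sp2, C6 sp, C7 sp, C8 sp, C9 sp

C1 is sp: 2 σ bonds, plus two π bonds, 2 electron-density regions.
C2: 2 σ bonds, plus two π bonds — 2 electron domains, sp.
C3 has 4 σ bonds: steric number 4 → sp3.
C4: 3 σ bonds, plus one π bond; 3 regions of electron density → sp2.
C5 carries 3 σ bonds, plus one π bond, giving a steric number of 3, so it is sp2.
C6: 2 σ bonds, plus two π bonds — 2 electron domains, sp.
C7 is sp: 2 σ bonds, plus two π bonds, 2 electron-density regions.
C8: 2 σ bonds, plus two π bonds; 2 regions of electron density → sp.
C9 is sp: 2 σ bonds, plus two π bonds, 2 electron-density regions.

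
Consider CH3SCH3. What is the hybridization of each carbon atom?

sp3

Each carbon atom: 4 σ bonds — 4 electron domains, sp3.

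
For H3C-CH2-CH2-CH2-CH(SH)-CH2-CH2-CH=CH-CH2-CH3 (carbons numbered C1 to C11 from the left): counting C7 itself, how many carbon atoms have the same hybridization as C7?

C7 is sp3 (only σ bonds).
C1: sp3 ✓
C2: sp3 ✓
C3: sp3 ✓
C4: sp3 ✓
C5: sp3 ✓
C6: sp3 ✓
C7: sp3 ✓
C8: sp2
C9: sp2
C10: sp3 ✓
C11: sp3 ✓
9 carbons are sp3.

9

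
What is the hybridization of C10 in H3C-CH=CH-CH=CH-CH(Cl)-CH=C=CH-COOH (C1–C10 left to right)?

C10 has 3 σ bonds, plus one π bond: steric number 3 → sp2.

sp^2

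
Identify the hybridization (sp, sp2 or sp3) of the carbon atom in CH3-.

sp^3

Three σ bonds + one lone pair = steric number 4 → sp3, pyramidal.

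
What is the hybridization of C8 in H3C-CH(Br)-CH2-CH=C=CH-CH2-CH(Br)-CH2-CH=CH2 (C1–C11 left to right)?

C8 is sp3: 4 σ bonds, 4 electron-density regions.

sp^3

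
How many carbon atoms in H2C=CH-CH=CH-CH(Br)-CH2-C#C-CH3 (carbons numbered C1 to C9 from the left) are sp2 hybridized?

C1: sp2 ✓
C2: sp2 ✓
C3: sp2 ✓
C4: sp2 ✓
C5: sp3
C6: sp3
C7: sp
C8: sp
C9: sp3
C1, C2, C3, C4 → 4 sp2 carbons.

4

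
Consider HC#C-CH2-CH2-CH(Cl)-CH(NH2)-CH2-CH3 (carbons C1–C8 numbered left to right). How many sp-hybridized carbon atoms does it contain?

2

C1: sp ✓
C2: sp ✓
C3: sp3
C4: sp3
C5: sp3
C6: sp3
C7: sp3
C8: sp3
C1, C2 → 2 sp carbons.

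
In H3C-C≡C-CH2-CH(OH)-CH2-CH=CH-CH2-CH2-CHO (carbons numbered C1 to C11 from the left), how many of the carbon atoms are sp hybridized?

2

C1: sp3
C2: sp ✓
C3: sp ✓
C4: sp3
C5: sp3
C6: sp3
C7: sp2
C8: sp2
C9: sp3
C10: sp3
C11: sp2
C2, C3 → 2 sp carbons.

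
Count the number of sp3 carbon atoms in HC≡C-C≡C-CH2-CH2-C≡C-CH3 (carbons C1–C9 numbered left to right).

3

C1: sp
C2: sp
C3: sp
C4: sp
C5: sp3 ✓
C6: sp3 ✓
C7: sp
C8: sp
C9: sp3 ✓
C5, C6, C9 → 3 sp3 carbons.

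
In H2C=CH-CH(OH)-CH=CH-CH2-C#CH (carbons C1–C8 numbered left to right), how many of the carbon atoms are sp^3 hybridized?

C1: sp2
C2: sp2
C3: sp3 ✓
C4: sp2
C5: sp2
C6: sp3 ✓
C7: sp
C8: sp
C3, C6 → 2 sp3 carbons.

2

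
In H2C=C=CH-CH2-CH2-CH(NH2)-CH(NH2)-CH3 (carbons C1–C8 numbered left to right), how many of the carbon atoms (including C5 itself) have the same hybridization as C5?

C5 is sp3 (only σ bonds).
C1: sp2
C2: sp
C3: sp2
C4: sp3 ✓
C5: sp3 ✓
C6: sp3 ✓
C7: sp3 ✓
C8: sp3 ✓
5 carbons are sp3.

5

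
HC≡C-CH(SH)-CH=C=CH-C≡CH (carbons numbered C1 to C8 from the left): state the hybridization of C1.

sp

C1 has 2 σ bonds, plus two π bonds: steric number 2 → sp.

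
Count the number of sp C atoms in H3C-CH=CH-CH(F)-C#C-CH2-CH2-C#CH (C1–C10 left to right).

C1: sp3
C2: sp2
C3: sp2
C4: sp3
C5: sp ✓
C6: sp ✓
C7: sp3
C8: sp3
C9: sp ✓
C10: sp ✓
C5, C6, C9, C10 → 4 sp carbons.

4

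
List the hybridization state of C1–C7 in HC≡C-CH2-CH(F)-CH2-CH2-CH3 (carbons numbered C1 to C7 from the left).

C1 sp, C2 sp, C3 sp3, C4 sp3, C5 sp3, C6 sp3, C7 sp3

C1 — 2 σ bonds, plus two π bonds. Steric number 2, so sp.
C2 — 2 σ bonds, plus two π bonds. Steric number 2, so sp.
C3 is sp3: 4 σ bonds, 4 electron-density regions.
C4 (4 σ bonds) has steric number 4: sp3.
C5 (4 σ bonds) has steric number 4: sp3.
C6 (4 σ bonds) has steric number 4: sp3.
C7 (4 σ bonds) has steric number 4: sp3.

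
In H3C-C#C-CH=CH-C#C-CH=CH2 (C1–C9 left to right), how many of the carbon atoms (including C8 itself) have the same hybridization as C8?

4

C8 is sp2 (one π bond).
C1: sp3
C2: sp
C3: sp
C4: sp2 ✓
C5: sp2 ✓
C6: sp
C7: sp
C8: sp2 ✓
C9: sp2 ✓
4 carbons are sp2.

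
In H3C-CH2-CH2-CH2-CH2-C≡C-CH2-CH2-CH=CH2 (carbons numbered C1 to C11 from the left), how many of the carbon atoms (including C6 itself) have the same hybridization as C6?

2

C6 is sp (two π bonds).
C1: sp3
C2: sp3
C3: sp3
C4: sp3
C5: sp3
C6: sp ✓
C7: sp ✓
C8: sp3
C9: sp3
C10: sp2
C11: sp2
2 carbons are sp.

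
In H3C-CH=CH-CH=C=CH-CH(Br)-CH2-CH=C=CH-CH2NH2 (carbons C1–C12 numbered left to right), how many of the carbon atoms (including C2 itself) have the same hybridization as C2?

6

C2 is sp2 (one π bond).
C1: sp3
C2: sp2 ✓
C3: sp2 ✓
C4: sp2 ✓
C5: sp
C6: sp2 ✓
C7: sp3
C8: sp3
C9: sp2 ✓
C10: sp
C11: sp2 ✓
C12: sp3
6 carbons are sp2.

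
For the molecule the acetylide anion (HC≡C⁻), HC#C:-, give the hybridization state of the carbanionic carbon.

One σ bond + one lone pair = steric number 2 → sp.

sp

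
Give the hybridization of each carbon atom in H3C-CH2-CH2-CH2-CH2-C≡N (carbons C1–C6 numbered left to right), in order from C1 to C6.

C1: 4 σ bonds; 4 regions of electron density → sp3.
C2 has 4 σ bonds: steric number 4 → sp3.
C3 carries 4 σ bonds, giving a steric number of 4, so it is sp3.
C4: 4 σ bonds — 4 electron domains, sp3.
C5: 4 σ bonds — 4 electron domains, sp3.
C6 is sp: 2 σ bonds, plus two π bonds, 2 electron-density regions.

C1 sp3, C2 sp3, C3 sp3, C4 sp3, C5 sp3, C6 sp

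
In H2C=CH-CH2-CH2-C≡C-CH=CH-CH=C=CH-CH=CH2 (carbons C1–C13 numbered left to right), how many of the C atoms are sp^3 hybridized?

2

C1: sp2
C2: sp2
C3: sp3 ✓
C4: sp3 ✓
C5: sp
C6: sp
C7: sp2
C8: sp2
C9: sp2
C10: sp
C11: sp2
C12: sp2
C13: sp2
C3, C4 → 2 sp3 carbons.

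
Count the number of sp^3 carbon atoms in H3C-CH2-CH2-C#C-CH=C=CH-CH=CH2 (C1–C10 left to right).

C1: sp3 ✓
C2: sp3 ✓
C3: sp3 ✓
C4: sp
C5: sp
C6: sp2
C7: sp
C8: sp2
C9: sp2
C10: sp2
C1, C2, C3 → 3 sp3 carbons.

3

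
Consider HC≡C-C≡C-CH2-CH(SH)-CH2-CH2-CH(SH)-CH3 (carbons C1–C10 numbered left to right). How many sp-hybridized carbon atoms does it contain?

C1: sp ✓
C2: sp ✓
C3: sp ✓
C4: sp ✓
C5: sp3
C6: sp3
C7: sp3
C8: sp3
C9: sp3
C10: sp3
C1, C2, C3, C4 → 4 sp carbons.

4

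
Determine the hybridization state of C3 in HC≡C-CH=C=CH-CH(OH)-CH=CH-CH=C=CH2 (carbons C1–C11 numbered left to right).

sp2

C3 (3 σ bonds, plus one π bond) has steric number 3: sp2.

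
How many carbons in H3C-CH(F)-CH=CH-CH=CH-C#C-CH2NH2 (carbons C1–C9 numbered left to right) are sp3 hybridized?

3

C1: sp3 ✓
C2: sp3 ✓
C3: sp2
C4: sp2
C5: sp2
C6: sp2
C7: sp
C8: sp
C9: sp3 ✓
C1, C2, C9 → 3 sp3 carbons.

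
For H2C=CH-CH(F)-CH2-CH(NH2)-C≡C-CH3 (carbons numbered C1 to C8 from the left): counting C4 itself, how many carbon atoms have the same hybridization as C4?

4

C4 is sp3 (only σ bonds).
C1: sp2
C2: sp2
C3: sp3 ✓
C4: sp3 ✓
C5: sp3 ✓
C6: sp
C7: sp
C8: sp3 ✓
4 carbons are sp3.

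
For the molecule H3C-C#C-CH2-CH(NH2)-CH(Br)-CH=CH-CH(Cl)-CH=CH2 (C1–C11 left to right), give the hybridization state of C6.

C6 has 4 σ bonds: steric number 4 → sp3.

sp^3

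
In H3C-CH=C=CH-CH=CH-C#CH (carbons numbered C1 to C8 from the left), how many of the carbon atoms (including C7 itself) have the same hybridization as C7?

C7 is sp (two π bonds).
C1: sp3
C2: sp2
C3: sp ✓
C4: sp2
C5: sp2
C6: sp2
C7: sp ✓
C8: sp ✓
3 carbons are sp.

3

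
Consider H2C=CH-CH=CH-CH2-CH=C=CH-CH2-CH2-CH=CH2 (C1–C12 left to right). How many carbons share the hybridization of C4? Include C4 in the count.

8

C4 is sp2 (one π bond).
C1: sp2 ✓
C2: sp2 ✓
C3: sp2 ✓
C4: sp2 ✓
C5: sp3
C6: sp2 ✓
C7: sp
C8: sp2 ✓
C9: sp3
C10: sp3
C11: sp2 ✓
C12: sp2 ✓
8 carbons are sp2.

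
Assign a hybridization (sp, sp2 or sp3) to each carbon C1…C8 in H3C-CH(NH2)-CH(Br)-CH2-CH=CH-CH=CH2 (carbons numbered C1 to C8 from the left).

C1 has 4 σ bonds: steric number 4 → sp3.
C2 is sp3: 4 σ bonds, 4 electron-density regions.
C3: 4 σ bonds — 4 electron domains, sp3.
C4 has 4 σ bonds: steric number 4 → sp3.
C5 is sp2: 3 σ bonds, plus one π bond, 3 electron-density regions.
C6: 3 σ bonds, plus one π bond — 3 electron domains, sp2.
C7 (3 σ bonds, plus one π bond) has steric number 3: sp2.
C8 (3 σ bonds, plus one π bond) has steric number 3: sp2.

C1 sp3, C2 sp3, C3 sp3, C4 sp3, C5 sp2, C6 sp2, C7 sp2, C8 sp2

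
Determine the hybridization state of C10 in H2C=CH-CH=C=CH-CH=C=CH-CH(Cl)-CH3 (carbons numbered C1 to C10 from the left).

sp³

C10 (4 σ bonds) has steric number 4: sp3.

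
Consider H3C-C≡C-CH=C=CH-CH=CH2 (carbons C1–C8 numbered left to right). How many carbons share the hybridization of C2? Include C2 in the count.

C2 is sp (two π bonds).
C1: sp3
C2: sp ✓
C3: sp ✓
C4: sp2
C5: sp ✓
C6: sp2
C7: sp2
C8: sp2
3 carbons are sp.

3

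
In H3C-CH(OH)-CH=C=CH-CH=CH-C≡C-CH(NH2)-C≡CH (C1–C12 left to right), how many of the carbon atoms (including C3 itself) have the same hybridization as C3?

C3 is sp2 (one π bond).
C1: sp3
C2: sp3
C3: sp2 ✓
C4: sp
C5: sp2 ✓
C6: sp2 ✓
C7: sp2 ✓
C8: sp
C9: sp
C10: sp3
C11: sp
C12: sp
4 carbons are sp2.

4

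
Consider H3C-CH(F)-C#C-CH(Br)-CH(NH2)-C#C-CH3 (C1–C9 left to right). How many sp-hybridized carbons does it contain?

4

C1: sp3
C2: sp3
C3: sp ✓
C4: sp ✓
C5: sp3
C6: sp3
C7: sp ✓
C8: sp ✓
C9: sp3
C3, C4, C7, C8 → 4 sp carbons.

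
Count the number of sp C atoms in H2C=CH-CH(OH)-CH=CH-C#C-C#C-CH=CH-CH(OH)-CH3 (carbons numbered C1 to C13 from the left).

4

C1: sp2
C2: sp2
C3: sp3
C4: sp2
C5: sp2
C6: sp ✓
C7: sp ✓
C8: sp ✓
C9: sp ✓
C10: sp2
C11: sp2
C12: sp3
C13: sp3
C6, C7, C8, C9 → 4 sp carbons.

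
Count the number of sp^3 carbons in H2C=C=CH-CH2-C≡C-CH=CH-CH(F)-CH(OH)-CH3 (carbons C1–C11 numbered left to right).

C1: sp2
C2: sp
C3: sp2
C4: sp3 ✓
C5: sp
C6: sp
C7: sp2
C8: sp2
C9: sp3 ✓
C10: sp3 ✓
C11: sp3 ✓
C4, C9, C10, C11 → 4 sp3 carbons.

4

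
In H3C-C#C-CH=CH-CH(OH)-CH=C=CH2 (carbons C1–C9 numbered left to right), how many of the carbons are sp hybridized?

C1: sp3
C2: sp ✓
C3: sp ✓
C4: sp2
C5: sp2
C6: sp3
C7: sp2
C8: sp ✓
C9: sp2
C2, C3, C8 → 3 sp carbons.

3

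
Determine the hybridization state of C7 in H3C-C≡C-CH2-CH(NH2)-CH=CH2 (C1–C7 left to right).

sp^2

C7 has 3 σ bonds, plus one π bond: steric number 3 → sp2.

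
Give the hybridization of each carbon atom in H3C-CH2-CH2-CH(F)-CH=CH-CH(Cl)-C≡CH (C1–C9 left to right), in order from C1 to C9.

C1: 4 σ bonds; 4 regions of electron density → sp3.
C2 — 4 σ bonds. Steric number 4, so sp3.
C3: 4 σ bonds; 4 regions of electron density → sp3.
C4 has 4 σ bonds: steric number 4 → sp3.
C5: 3 σ bonds, plus one π bond — 3 electron domains, sp2.
C6: 3 σ bonds, plus one π bond — 3 electron domains, sp2.
C7 is sp3: 4 σ bonds, 4 electron-density regions.
C8: 2 σ bonds, plus two π bonds; 2 regions of electron density → sp.
C9 is sp: 2 σ bonds, plus two π bonds, 2 electron-density regions.

C1 sp3, C2 sp3, C3 sp3, C4 sp3, C5 sp2, C6 sp2, C7 sp3, C8 sp, C9 sp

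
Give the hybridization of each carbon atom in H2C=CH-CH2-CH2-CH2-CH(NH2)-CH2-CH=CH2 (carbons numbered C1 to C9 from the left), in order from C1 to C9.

C1: 3 σ bonds, plus one π bond — 3 electron domains, sp2.
C2: 3 σ bonds, plus one π bond; 3 regions of electron density → sp2.
C3 (4 σ bonds) has steric number 4: sp3.
C4 (4 σ bonds) has steric number 4: sp3.
C5 is sp3: 4 σ bonds, 4 electron-density regions.
C6 — 4 σ bonds. Steric number 4, so sp3.
C7 carries 4 σ bonds, giving a steric number of 4, so it is sp3.
C8 — 3 σ bonds, plus one π bond. Steric number 3, so sp2.
C9 carries 3 σ bonds, plus one π bond, giving a steric number of 3, so it is sp2.

C1 sp2, C2 sp2, C3 sp3, C4 sp3, C5 sp3, C6 sp3, C7 sp3, C8 sp2, C9 sp2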